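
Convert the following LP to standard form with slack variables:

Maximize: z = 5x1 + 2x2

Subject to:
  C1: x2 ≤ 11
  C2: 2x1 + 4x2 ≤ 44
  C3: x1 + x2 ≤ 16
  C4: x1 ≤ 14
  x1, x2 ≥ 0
max z = 5x1 + 2x2

s.t.
  x2 + s1 = 11
  2x1 + 4x2 + s2 = 44
  x1 + x2 + s3 = 16
  x1 + s4 = 14
  x1, x2, s1, s2, s3, s4 ≥ 0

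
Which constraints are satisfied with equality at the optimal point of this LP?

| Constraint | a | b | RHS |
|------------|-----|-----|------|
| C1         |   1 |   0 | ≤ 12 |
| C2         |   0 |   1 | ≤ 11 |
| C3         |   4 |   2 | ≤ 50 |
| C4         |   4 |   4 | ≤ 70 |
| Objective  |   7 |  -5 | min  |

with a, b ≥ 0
Optimal: a = 0, b = 11
Slack at optimum:
  C1: slack = 12
  C2: slack = 0 (binding)
  C3: slack = 28
  C4: slack = 26
  a ≥ 0: a = 0 (binding)
  b ≥ 0: b = 11
Binding constraints: C2, a ≥ 0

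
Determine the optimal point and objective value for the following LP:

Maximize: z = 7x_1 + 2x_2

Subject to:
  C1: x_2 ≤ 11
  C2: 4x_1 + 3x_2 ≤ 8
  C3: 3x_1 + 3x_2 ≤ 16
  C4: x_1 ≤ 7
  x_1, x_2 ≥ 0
Each vertex is the intersection of two constraint boundaries that also satisfies all remaining constraints:
  x_1 = 0 and x_2 = 0 → (0, 0)
  4x_1 + 3x_2 = 8 and x_2 = 0 → (2, 0)
  4x_1 + 3x_2 = 8 and x_1 = 0 → (0, 2.667)

Evaluating z = 7x_1 + 2x_2 at each vertex:
  (0, 0): z = 0
  (2, 0): z = 14
  (0, 2.667): z = 5.333

The maximum is at (2, 0) with z = 14.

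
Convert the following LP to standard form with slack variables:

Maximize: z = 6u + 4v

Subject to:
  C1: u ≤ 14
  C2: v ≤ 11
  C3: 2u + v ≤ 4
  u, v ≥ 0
max z = 6u + 4v

s.t.
  u + s1 = 14
  v + s2 = 11
  2u + v + s3 = 4
  u, v, s1, s2, s3 ≥ 0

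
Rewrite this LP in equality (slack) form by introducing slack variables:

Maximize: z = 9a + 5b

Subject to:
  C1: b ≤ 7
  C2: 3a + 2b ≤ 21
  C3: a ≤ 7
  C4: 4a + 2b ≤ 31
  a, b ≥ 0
max z = 9a + 5b

s.t.
  b + s1 = 7
  3a + 2b + s2 = 21
  a + s3 = 7
  4a + 2b + s4 = 31
  a, b, s1, s2, s3, s4 ≥ 0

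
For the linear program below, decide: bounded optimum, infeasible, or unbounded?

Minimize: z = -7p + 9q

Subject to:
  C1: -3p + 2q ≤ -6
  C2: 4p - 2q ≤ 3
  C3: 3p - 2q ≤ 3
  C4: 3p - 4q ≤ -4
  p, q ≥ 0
C3 requires 3p - 2q ≤ 3, while C1 (-3p + 2q ≤ -6) is equivalent to 3p - 2q ≥ 6. Together they would need 6 ≤ 3p - 2q ≤ 3, which is impossible since 6 > 3. No point satisfies all constraints.

The feasible region is empty; the LP is infeasible.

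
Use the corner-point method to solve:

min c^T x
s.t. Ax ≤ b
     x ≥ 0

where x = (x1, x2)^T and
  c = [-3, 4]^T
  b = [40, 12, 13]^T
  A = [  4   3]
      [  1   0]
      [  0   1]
Each vertex is the intersection of two constraint boundaries that also satisfies all remaining constraints:
  x1 = 0 and x2 = 0 → (0, 0)
  4x1 + 3x2 = 40 and x2 = 0 → (10, 0)
  4x1 + 3x2 = 40 and x2 = 13 → (0.25, 13)
  x2 = 13 and x1 = 0 → (0, 13)

Evaluating z = -3x1 + 4x2 at each vertex:
  (0, 0): z = 0
  (10, 0): z = -30
  (0.25, 13): z = 51.25
  (0, 13): z = 52

The minimum is at (10, 0) with z = -30.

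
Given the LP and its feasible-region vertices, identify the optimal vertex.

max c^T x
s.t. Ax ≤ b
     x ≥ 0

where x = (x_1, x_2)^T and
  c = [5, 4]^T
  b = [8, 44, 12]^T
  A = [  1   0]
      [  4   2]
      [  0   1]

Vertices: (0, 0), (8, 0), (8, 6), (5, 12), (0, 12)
Evaluating z = 5x_1 + 4x_2 at each vertex:
  (0, 0): z = 0
  (8, 0): z = 40
  (8, 6): z = 64
  (5, 12): z = 73
  (0, 12): z = 48

The largest value is z = 73, attained at (5, 12).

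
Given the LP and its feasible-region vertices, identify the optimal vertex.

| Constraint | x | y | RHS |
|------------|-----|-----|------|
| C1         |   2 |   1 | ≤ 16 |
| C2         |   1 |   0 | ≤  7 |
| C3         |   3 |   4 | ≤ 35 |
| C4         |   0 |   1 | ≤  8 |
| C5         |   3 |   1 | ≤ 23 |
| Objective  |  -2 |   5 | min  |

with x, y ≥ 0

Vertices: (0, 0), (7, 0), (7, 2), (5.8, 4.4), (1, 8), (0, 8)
Evaluating z = -2x + 5y at each vertex:
  (0, 0): z = 0
  (7, 0): z = -14
  (7, 2): z = -4
  (5.8, 4.4): z = 10.4
  (1, 8): z = 38
  (0, 8): z = 40

The smallest value is z = -14, attained at (7, 0).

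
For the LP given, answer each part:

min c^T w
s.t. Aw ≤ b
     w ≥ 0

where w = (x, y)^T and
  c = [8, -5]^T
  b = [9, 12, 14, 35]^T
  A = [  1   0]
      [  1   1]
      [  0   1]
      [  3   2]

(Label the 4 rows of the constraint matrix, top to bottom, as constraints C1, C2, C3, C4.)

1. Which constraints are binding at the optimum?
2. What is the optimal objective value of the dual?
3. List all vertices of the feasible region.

1. C2, x ≥ 0
2. -60 (by strong duality, equal to the primal optimum)
3. (0, 0), (9, 0), (9, 3), (0, 12)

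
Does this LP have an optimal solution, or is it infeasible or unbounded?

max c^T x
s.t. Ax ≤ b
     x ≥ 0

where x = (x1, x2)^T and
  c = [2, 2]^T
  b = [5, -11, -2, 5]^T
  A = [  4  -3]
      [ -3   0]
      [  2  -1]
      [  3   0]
One constraint requires 3x1 ≤ 5, while the constraint -3x1 ≤ -11 is equivalent to 3x1 ≥ 11. Together they would need 11 ≤ 3x1 ≤ 5, which is impossible since 11 > 5. No point satisfies all constraints.

Infeasible — the constraint set is empty.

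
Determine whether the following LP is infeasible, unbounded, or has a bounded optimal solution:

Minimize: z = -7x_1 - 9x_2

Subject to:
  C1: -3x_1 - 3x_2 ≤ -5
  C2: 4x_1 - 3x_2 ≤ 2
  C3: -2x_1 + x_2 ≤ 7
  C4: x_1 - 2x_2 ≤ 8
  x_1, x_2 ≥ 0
Feasible point: (0, 2) satisfies every constraint, so the LP is feasible.
Direction d = (3, 4): for each constraint row a, a·d ≤ 0 —
  (-3)(3) + (-3)(4) = -21 ≤ 0
  (4)(3) + (-3)(4) = 0 ≤ 0
  (-2)(3) + (1)(4) = -2 ≤ 0
  (1)(3) + (-2)(4) = -5 ≤ 0
and d ≥ 0, so (0, 2) + t·d stays feasible for every t ≥ 0. Along this ray z = -7x_1 - 9x_2 changes by -57 per unit t, so z → −∞.

The LP is unbounded; z can be made arbitrarily small.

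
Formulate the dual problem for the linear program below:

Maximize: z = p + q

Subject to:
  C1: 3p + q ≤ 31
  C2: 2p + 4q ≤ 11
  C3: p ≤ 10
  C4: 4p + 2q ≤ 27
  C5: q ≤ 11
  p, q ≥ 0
Minimize: z = 31y1 + 11y2 + 10y3 + 27y4 + 11y5

Subject to:
  C1: -3y1 - 2y2 - y3 - 4y4 ≤ -1
  C2: -y1 - 4y2 - 2y4 - y5 ≤ -1
  y1, y2, y3, y4, y5 ≥ 0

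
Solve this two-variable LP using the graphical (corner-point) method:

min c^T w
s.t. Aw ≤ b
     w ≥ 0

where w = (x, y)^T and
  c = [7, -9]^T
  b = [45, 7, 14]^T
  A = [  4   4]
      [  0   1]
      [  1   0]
Each vertex is the intersection of two constraint boundaries that also satisfies all remaining constraints:
  x = 0 and y = 0 → (0, 0)
  4x + 4y = 45 and y = 0 → (11.25, 0)
  4x + 4y = 45 and y = 7 → (4.25, 7)
  y = 7 and x = 0 → (0, 7)

Evaluating z = 7x - 9y at each vertex:
  (0, 0): z = 0
  (11.25, 0): z = 78.75
  (4.25, 7): z = -33.25
  (0, 7): z = -63

The minimum is at (0, 7) with z = -63.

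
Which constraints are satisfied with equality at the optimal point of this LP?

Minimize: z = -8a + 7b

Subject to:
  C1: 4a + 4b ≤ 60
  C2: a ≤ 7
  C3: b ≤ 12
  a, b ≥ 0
Optimal: a = 7, b = 0
Binding: C2, b ≥ 0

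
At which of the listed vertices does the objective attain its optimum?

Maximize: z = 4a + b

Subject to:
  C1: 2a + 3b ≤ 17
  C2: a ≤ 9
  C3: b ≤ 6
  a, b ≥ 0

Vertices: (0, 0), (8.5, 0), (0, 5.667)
Evaluating z = 4a + b at each vertex:
  (0, 0): z = 0
  (8.5, 0): z = 34
  (0, 5.667): z = 5.667

The largest value is z = 34, attained at (8.5, 0).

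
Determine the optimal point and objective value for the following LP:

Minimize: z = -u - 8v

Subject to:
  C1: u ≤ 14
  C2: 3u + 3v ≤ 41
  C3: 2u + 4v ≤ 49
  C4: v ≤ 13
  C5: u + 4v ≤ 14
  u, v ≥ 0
Each vertex is the intersection of two constraint boundaries that also satisfies all remaining constraints:
  u = 0 and v = 0 → (0, 0)
  3u + 3v = 41 and v = 0 → (13.67, 0)
  3u + 3v = 41 and u + 4v = 14 → (13.56, 0.1111)
  u + 4v = 14 and u = 0 → (0, 3.5)

Evaluating z = -u - 8v at each vertex:
  (0, 0): z = 0
  (13.67, 0): z = -13.67
  (13.56, 0.1111): z = -14.44
  (0, 3.5): z = -28

The minimum is at (0, 3.5) with z = -28.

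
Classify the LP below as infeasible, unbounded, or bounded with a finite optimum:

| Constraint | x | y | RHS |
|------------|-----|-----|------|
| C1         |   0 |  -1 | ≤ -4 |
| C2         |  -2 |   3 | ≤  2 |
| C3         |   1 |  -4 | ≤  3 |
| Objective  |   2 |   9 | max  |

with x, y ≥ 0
Feasible point: (5, 4) satisfies every constraint, so the LP is feasible.
Direction d = (3, 2): for each constraint row a, a·d ≤ 0 —
  (0)(3) + (-1)(2) = -2 ≤ 0
  (-2)(3) + (3)(2) = 0 ≤ 0
  (1)(3) + (-4)(2) = -5 ≤ 0
and d ≥ 0, so (5, 4) + t·d stays feasible for every t ≥ 0. Along this ray z = 2x + 9y changes by 24 per unit t, so z → +∞.

The LP is unbounded; z can be made arbitrarily large.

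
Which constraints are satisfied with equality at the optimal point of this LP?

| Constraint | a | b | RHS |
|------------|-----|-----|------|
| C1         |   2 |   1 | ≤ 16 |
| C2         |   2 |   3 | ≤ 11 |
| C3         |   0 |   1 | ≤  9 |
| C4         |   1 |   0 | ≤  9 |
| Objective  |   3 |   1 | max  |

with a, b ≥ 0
Optimal: a = 5.5, b = 0
Binding: C2, b ≥ 0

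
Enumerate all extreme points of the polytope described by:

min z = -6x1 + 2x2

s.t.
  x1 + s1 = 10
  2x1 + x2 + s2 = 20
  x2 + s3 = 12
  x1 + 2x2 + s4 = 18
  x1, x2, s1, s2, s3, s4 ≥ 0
Each vertex is the intersection of two constraint boundaries that also satisfies all remaining constraints:
  x1 = 0 and x2 = 0 → (0, 0)
  x1 = 10 and 2x1 + x2 = 20 → (10, 0)
  2x1 + x2 = 20 and x1 + 2x2 = 18 → (7.333, 5.333)
  x1 + 2x2 = 18 and x1 = 0 → (0, 9)

Vertices: (0, 0), (10, 0), (7.333, 5.333), (0, 9)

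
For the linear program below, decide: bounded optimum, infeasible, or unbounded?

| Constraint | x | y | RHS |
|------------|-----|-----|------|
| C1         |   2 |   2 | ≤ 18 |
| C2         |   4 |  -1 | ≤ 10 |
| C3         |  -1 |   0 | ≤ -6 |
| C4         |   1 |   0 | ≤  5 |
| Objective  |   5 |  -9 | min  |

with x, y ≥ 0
C4 requires x ≤ 5, while C3 (-x ≤ -6) is equivalent to x ≥ 6. Together they would need 6 ≤ x ≤ 5, which is impossible since 6 > 5. No point satisfies all constraints.

Infeasible — the constraint set is empty.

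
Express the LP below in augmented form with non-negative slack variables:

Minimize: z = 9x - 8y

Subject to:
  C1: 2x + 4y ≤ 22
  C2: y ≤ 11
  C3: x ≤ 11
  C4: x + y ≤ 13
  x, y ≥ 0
min z = 9x - 8y

s.t.
  2x + 4y + s1 = 22
  y + s2 = 11
  x + s3 = 11
  x + y + s4 = 13
  x, y, s1, s2, s3, s4 ≥ 0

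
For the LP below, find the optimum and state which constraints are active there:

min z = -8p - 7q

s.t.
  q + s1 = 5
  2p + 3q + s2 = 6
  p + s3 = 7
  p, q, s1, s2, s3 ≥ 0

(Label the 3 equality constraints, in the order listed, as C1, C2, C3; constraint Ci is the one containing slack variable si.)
Optimal: p = 3, q = 0
Slack at optimum:
  C1: slack = 5
  C2: slack = 0 (binding)
  C3: slack = 4
  p ≥ 0: p = 3
  q ≥ 0: q = 0 (binding)
Binding constraints: C2, q ≥ 0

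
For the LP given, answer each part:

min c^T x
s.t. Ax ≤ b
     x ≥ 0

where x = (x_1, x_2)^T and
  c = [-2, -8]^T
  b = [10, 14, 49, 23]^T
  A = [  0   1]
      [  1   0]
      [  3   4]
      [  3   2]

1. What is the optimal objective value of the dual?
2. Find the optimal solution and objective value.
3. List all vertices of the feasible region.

1. -82 (by strong duality, equal to the primal optimum)
2. x_1 = 1, x_2 = 10, z = -82
3. (0, 0), (7.667, 0), (1, 10), (0, 10)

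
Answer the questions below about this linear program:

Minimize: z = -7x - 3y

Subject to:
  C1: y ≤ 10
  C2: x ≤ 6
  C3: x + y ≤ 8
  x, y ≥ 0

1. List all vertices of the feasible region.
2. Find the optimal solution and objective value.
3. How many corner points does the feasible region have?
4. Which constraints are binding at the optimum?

1. (0, 0), (6, 0), (6, 2), (0, 8)
2. x = 6, y = 2, z = -48
3. 4
4. C2, C3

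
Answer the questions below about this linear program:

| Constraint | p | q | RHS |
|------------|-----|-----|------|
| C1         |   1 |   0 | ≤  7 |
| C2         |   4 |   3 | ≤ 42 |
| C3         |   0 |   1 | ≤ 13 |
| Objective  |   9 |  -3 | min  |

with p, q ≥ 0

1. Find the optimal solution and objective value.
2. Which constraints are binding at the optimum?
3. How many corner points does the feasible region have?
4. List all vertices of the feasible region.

1. p = 0, q = 13, z = -39
2. C3, p ≥ 0
3. 5
4. (0, 0), (7, 0), (7, 4.667), (0.75, 13), (0, 13)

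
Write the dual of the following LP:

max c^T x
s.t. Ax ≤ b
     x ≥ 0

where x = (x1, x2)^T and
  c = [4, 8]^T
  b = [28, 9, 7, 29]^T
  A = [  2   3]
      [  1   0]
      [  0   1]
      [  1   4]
Minimize: z = 28y1 + 9y2 + 7y3 + 29y4

Subject to:
  C1: -2y1 - y2 - y4 ≤ -4
  C2: -3y1 - y3 - 4y4 ≤ -8
  y1, y2, y3, y4 ≥ 0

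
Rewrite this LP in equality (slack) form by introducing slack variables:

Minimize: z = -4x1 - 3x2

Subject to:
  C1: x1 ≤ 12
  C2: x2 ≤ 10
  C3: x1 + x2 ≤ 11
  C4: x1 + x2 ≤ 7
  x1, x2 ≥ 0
min z = -4x1 - 3x2

s.t.
  x1 + s1 = 12
  x2 + s2 = 10
  x1 + x2 + s3 = 11
  x1 + x2 + s4 = 7
  x1, x2, s1, s2, s3, s4 ≥ 0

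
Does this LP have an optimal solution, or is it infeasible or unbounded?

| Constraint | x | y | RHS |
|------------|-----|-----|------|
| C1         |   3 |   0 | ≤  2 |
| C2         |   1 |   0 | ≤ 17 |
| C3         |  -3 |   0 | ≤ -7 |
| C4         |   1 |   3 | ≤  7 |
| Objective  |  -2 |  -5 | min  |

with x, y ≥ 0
C1 requires 3x ≤ 2, while C3 (-3x ≤ -7) is equivalent to 3x ≥ 7. Together they would need 7 ≤ 3x ≤ 2, which is impossible since 7 > 2. No point satisfies all constraints.

The feasible region is empty; the LP is infeasible.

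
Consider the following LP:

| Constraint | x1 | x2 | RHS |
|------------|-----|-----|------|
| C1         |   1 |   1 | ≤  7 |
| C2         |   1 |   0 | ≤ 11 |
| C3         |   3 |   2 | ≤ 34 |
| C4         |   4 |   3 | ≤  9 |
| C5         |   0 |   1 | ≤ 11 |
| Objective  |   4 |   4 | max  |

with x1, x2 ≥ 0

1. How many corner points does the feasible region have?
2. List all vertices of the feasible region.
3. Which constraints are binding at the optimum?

1. 3
2. (0, 0), (2.25, 0), (0, 3)
3. C4, x1 ≥ 0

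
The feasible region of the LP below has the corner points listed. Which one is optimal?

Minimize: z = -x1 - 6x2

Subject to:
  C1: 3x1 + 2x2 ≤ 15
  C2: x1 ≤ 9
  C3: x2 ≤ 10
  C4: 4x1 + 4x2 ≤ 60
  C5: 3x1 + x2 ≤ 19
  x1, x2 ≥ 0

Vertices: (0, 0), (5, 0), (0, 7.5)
Evaluating z = -x1 - 6x2 at each vertex:
  (0, 0): z = 0
  (5, 0): z = -5
  (0, 7.5): z = -45

The smallest value is z = -45, attained at (0, 7.5).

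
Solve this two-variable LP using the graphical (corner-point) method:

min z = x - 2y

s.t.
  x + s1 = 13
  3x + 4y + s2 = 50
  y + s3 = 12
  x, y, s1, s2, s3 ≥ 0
x = 0, y = 12, z = -24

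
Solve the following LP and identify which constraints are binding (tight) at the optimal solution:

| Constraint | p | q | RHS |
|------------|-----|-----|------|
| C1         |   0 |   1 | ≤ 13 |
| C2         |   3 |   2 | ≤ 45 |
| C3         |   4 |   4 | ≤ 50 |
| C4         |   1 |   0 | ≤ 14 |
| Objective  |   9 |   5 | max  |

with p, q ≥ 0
Optimal: p = 12.5, q = 0
Slack at optimum:
  C1: slack = 13
  C2: slack = 7.5
  C3: slack = 0 (binding)
  C4: slack = 1.5
  p ≥ 0: p = 12.5
  q ≥ 0: q = 0 (binding)
Binding constraints: C3, q ≥ 0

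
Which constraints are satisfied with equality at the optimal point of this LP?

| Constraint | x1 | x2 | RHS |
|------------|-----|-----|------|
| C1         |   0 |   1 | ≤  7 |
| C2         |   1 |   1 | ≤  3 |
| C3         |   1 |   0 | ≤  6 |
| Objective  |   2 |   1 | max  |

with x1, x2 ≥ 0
Optimal: x1 = 3, x2 = 0
Slack at optimum:
  C1: slack = 7
  C2: slack = 0 (binding)
  C3: slack = 3
  x1 ≥ 0: x1 = 3
  x2 ≥ 0: x2 = 0 (binding)
Binding constraints: C2, x2 ≥ 0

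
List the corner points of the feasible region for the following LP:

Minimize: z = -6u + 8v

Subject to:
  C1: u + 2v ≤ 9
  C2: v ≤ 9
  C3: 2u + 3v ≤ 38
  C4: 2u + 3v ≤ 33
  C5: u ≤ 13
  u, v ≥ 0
Each vertex is the intersection of two constraint boundaries that also satisfies all remaining constraints:
  u = 0 and v = 0 → (0, 0)
  u + 2v = 9 and v = 0 → (9, 0)
  u + 2v = 9 and u = 0 → (0, 4.5)

Vertices: (0, 0), (9, 0), (0, 4.5)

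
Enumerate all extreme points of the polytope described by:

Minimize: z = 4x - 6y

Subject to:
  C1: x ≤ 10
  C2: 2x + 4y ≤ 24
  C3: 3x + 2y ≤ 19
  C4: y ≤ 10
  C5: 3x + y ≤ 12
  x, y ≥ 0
Each vertex is the intersection of two constraint boundaries that also satisfies all remaining constraints:
  x = 0 and y = 0 → (0, 0)
  3x + y = 12 and y = 0 → (4, 0)
  2x + 4y = 24 and 3x + y = 12 → (2.4, 4.8)
  2x + 4y = 24 and x = 0 → (0, 6)

Vertices: (0, 0), (4, 0), (2.4, 4.8), (0, 6)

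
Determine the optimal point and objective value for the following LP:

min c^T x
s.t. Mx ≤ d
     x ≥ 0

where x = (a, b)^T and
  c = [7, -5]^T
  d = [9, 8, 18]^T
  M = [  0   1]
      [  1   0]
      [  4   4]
Each vertex is the intersection of two constraint boundaries that also satisfies all remaining constraints:
  a = 0 and b = 0 → (0, 0)
  4a + 4b = 18 and b = 0 → (4.5, 0)
  4a + 4b = 18 and a = 0 → (0, 4.5)

Evaluating z = 7a - 5b at each vertex:
  (0, 0): z = 0
  (4.5, 0): z = 31.5
  (0, 4.5): z = -22.5

The minimum is at (0, 4.5) with z = -22.5.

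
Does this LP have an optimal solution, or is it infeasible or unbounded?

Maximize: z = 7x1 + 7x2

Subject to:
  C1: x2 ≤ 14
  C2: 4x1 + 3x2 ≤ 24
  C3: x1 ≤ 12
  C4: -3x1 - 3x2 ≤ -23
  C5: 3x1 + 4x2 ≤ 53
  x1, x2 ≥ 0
The point (0, 8) satisfies every constraint, so the LP is feasible; the constraints give x1 ≤ 12 and x2 ≤ 14, which with x1, x2 ≥ 0 keep the feasible region inside a bounded box. A feasible, bounded LP attains a finite optimum at a vertex.

Feasible with finite optimum z* = 56 at (0, 8).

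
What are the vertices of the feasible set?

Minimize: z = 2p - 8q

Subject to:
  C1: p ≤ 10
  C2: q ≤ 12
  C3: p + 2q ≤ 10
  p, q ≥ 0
Each vertex is the intersection of two constraint boundaries that also satisfies all remaining constraints:
  p = 0 and q = 0 → (0, 0)
  p = 10 and p + 2q = 10 → (10, 0)
  p + 2q = 10 and p = 0 → (0, 5)

Vertices: (0, 0), (10, 0), (0, 5)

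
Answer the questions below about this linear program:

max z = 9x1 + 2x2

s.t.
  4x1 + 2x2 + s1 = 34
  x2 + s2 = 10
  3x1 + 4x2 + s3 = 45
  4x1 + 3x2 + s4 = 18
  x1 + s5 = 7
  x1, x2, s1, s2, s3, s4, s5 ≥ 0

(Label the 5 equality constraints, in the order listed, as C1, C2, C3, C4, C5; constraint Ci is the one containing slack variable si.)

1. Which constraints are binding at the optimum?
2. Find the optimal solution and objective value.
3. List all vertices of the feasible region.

1. C4, x2 ≥ 0
2. x1 = 4.5, x2 = 0, z = 40.5
3. (0, 0), (4.5, 0), (0, 6)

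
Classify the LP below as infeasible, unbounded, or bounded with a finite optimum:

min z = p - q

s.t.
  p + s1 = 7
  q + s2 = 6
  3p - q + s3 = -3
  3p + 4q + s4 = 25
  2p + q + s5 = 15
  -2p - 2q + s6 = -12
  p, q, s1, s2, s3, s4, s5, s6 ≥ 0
The point (0, 6) satisfies every constraint, so the LP is feasible; the constraints give p ≤ 7 and q ≤ 6, which with p, q ≥ 0 keep the feasible region inside a bounded box. A feasible, bounded LP attains a finite optimum at a vertex.

Evaluating z = p - q at each vertex:
  (0.75, 5.25): z = -4.5
  (0.8667, 5.6): z = -4.733
  (0.3333, 6): z = -5.667
  (0, 6): z = -6

Feasible with finite optimum z* = -6 at (0, 6).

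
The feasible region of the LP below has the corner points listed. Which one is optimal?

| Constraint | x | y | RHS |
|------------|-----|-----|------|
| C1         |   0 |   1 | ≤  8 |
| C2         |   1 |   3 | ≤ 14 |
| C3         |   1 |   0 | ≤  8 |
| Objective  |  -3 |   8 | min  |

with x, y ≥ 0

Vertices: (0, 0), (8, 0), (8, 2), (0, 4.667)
Evaluating z = -3x + 8y at each vertex:
  (0, 0): z = 0
  (8, 0): z = -24
  (8, 2): z = -8
  (0, 4.667): z = 37.33

The smallest value is z = -24, attained at (8, 0).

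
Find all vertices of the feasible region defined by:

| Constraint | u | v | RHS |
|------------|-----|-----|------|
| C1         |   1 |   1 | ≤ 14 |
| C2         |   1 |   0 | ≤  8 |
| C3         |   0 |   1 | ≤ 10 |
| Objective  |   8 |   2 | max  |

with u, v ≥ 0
Each vertex is the intersection of two constraint boundaries that also satisfies all remaining constraints:
  u = 0 and v = 0 → (0, 0)
  u = 8 and v = 0 → (8, 0)
  u + v = 14 and u = 8 → (8, 6)
  u + v = 14 and v = 10 → (4, 10)
  v = 10 and u = 0 → (0, 10)

Vertices: (0, 0), (8, 0), (8, 6), (4, 10), (0, 10)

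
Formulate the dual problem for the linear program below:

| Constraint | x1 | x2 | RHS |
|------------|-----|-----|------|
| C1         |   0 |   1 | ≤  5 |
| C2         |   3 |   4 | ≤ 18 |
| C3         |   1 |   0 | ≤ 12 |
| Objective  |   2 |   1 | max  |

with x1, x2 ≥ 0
Minimize: z = 5y1 + 18y2 + 12y3

Subject to:
  C1: -3y2 - y3 ≤ -2
  C2: -y1 - 4y2 ≤ -1
  y1, y2, y3 ≥ 0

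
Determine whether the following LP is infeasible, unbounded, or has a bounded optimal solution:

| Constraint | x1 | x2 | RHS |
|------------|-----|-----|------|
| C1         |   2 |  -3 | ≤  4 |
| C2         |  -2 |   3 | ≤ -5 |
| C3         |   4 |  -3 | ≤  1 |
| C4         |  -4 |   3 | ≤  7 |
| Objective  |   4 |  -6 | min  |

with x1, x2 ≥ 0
C1 requires 2x1 - 3x2 ≤ 4, while C2 (-2x1 + 3x2 ≤ -5) is equivalent to 2x1 - 3x2 ≥ 5. Together they would need 5 ≤ 2x1 - 3x2 ≤ 4, which is impossible since 5 > 4. No point satisfies all constraints.

The feasible region is empty; the LP is infeasible.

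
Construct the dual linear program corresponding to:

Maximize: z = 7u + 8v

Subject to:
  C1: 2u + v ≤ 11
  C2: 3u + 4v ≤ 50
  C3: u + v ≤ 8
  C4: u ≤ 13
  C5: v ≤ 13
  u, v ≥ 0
Minimize: z = 11y1 + 50y2 + 8y3 + 13y4 + 13y5

Subject to:
  C1: -2y1 - 3y2 - y3 - y4 ≤ -7
  C2: -y1 - 4y2 - y3 - y5 ≤ -8
  y1, y2, y3, y4, y5 ≥ 0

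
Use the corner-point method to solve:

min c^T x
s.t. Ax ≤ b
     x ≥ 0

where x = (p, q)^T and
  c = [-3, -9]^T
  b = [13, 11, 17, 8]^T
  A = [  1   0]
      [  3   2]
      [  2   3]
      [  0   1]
Each vertex is the intersection of two constraint boundaries that also satisfies all remaining constraints:
  p = 0 and q = 0 → (0, 0)
  3p + 2q = 11 and q = 0 → (3.667, 0)
  3p + 2q = 11 and p = 0 → (0, 5.5)

Evaluating z = -3p - 9q at each vertex:
  (0, 0): z = 0
  (3.667, 0): z = -11
  (0, 5.5): z = -49.5

The minimum is at (0, 5.5) with z = -49.5.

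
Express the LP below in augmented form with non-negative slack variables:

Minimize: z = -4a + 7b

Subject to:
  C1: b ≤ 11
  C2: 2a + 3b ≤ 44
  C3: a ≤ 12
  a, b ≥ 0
min z = -4a + 7b

s.t.
  b + s1 = 11
  2a + 3b + s2 = 44
  a + s3 = 12
  a, b, s1, s2, s3 ≥ 0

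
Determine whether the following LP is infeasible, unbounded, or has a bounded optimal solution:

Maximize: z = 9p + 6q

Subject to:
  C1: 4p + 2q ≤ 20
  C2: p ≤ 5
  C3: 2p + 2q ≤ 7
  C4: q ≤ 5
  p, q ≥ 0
The point (3.5, 0) satisfies every constraint, so the LP is feasible; the constraints give p ≤ 5 and q ≤ 5, which with p, q ≥ 0 keep the feasible region inside a bounded box. A feasible, bounded LP attains a finite optimum at a vertex.

Evaluating z = 9p + 6q at each vertex:
  (0, 0): z = 0
  (3.5, 0): z = 31.5
  (0, 3.5): z = 21

The LP has an optimal solution: (3.5, 0) with z = 31.5.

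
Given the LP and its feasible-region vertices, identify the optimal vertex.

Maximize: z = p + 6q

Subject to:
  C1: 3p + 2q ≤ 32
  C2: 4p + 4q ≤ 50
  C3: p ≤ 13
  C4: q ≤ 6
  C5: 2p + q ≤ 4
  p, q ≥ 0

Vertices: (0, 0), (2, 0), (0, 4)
Evaluating z = p + 6q at each vertex:
  (0, 0): z = 0
  (2, 0): z = 2
  (0, 4): z = 24

The largest value is z = 24, attained at (0, 4).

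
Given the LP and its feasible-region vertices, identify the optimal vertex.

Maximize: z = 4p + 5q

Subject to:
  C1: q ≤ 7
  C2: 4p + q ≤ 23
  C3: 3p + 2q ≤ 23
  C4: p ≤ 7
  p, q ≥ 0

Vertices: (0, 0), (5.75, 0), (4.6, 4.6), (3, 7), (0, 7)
Evaluating z = 4p + 5q at each vertex:
  (0, 0): z = 0
  (5.75, 0): z = 23
  (4.6, 4.6): z = 41.4
  (3, 7): z = 47
  (0, 7): z = 35

The largest value is z = 47, attained at (3, 7).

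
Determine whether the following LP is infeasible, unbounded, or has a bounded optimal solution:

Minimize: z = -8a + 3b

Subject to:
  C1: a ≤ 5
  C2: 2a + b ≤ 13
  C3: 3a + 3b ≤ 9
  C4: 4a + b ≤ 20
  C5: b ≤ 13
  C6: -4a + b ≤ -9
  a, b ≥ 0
The point (3, 0) satisfies every constraint, so the LP is feasible; the constraints give a ≤ 5 and b ≤ 13, which with a, b ≥ 0 keep the feasible region inside a bounded box. A feasible, bounded LP attains a finite optimum at a vertex.

Evaluating z = -8a + 3b at each vertex:
  (2.25, 0): z = -18
  (3, 0): z = -24
  (2.4, 0.6): z = -17.4

Feasible with finite optimum z* = -24 at (3, 0).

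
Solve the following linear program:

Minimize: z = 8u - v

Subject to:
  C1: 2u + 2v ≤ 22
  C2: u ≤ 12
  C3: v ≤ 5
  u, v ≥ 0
u = 0, v = 5, z = -5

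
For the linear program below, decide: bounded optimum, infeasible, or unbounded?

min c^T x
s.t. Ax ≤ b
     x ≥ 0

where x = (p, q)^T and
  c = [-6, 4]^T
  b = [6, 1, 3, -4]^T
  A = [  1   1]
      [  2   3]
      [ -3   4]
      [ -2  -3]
One constraint requires 2p + 3q ≤ 1, while the constraint -2p - 3q ≤ -4 is equivalent to 2p + 3q ≥ 4. Together they would need 4 ≤ 2p + 3q ≤ 1, which is impossible since 4 > 1. No point satisfies all constraints.

Infeasible: no point satisfies all constraints simultaneously.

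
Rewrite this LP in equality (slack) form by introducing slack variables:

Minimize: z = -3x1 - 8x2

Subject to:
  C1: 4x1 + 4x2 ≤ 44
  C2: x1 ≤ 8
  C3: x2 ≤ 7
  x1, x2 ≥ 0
min z = -3x1 - 8x2

s.t.
  4x1 + 4x2 + s1 = 44
  x1 + s2 = 8
  x2 + s3 = 7
  x1, x2, s1, s2, s3 ≥ 0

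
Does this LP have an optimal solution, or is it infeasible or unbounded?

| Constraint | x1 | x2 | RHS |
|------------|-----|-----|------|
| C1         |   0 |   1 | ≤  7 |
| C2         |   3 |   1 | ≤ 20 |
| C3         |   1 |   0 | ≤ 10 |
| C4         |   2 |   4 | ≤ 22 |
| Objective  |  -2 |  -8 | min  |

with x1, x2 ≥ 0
The point (0, 5.5) satisfies every constraint, so the LP is feasible; the constraints give x1 ≤ 10 and x2 ≤ 7, which with x1, x2 ≥ 0 keep the feasible region inside a bounded box. A feasible, bounded LP attains a finite optimum at a vertex.

The LP has an optimal solution: (0, 5.5) with z = -44.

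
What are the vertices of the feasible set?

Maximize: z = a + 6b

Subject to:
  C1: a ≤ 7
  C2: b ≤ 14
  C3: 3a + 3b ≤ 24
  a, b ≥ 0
Each vertex is the intersection of two constraint boundaries that also satisfies all remaining constraints:
  a = 0 and b = 0 → (0, 0)
  a = 7 and b = 0 → (7, 0)
  a = 7 and 3a + 3b = 24 → (7, 1)
  3a + 3b = 24 and a = 0 → (0, 8)

Vertices: (0, 0), (7, 0), (7, 1), (0, 8)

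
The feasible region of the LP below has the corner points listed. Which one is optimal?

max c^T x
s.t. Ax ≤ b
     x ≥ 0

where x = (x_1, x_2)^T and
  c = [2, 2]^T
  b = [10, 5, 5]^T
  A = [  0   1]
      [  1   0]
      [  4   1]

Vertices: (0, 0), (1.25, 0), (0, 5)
Evaluating z = 2x_1 + 2x_2 at each vertex:
  (0, 0): z = 0
  (1.25, 0): z = 2.5
  (0, 5): z = 10

The largest value is z = 10, attained at (0, 5).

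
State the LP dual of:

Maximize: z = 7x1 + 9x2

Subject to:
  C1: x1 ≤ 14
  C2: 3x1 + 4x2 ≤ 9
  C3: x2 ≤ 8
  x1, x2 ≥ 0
Minimize: z = 14y1 + 9y2 + 8y3

Subject to:
  C1: -y1 - 3y2 ≤ -7
  C2: -4y2 - y3 ≤ -9
  y1, y2, y3 ≥ 0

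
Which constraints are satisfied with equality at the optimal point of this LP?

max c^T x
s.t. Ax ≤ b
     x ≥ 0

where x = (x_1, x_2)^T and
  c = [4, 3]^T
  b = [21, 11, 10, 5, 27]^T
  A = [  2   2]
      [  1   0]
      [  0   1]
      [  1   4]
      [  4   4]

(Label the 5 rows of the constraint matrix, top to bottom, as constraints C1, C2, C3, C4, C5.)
Optimal: x_1 = 5, x_2 = 0
Slack at optimum:
  C1: slack = 11
  C2: slack = 6
  C3: slack = 10
  C4: slack = 0 (binding)
  C5: slack = 7
  x_1 ≥ 0: x_1 = 5
  x_2 ≥ 0: x_2 = 0 (binding)
Binding constraints: C4, x_2 ≥ 0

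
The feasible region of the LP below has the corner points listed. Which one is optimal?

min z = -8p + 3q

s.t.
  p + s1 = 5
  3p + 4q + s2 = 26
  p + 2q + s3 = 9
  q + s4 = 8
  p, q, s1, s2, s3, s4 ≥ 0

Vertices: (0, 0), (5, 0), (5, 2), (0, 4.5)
Evaluating z = -8p + 3q at each vertex:
  (0, 0): z = 0
  (5, 0): z = -40
  (5, 2): z = -34
  (0, 4.5): z = 13.5

The smallest value is z = -40, attained at (5, 0).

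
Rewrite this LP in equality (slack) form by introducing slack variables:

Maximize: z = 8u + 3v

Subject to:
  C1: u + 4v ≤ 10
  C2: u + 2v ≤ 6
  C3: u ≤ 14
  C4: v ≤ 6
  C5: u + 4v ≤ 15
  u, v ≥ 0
max z = 8u + 3v

s.t.
  u + 4v + s1 = 10
  u + 2v + s2 = 6
  u + s3 = 14
  v + s4 = 6
  u + 4v + s5 = 15
  u, v, s1, s2, s3, s4, s5 ≥ 0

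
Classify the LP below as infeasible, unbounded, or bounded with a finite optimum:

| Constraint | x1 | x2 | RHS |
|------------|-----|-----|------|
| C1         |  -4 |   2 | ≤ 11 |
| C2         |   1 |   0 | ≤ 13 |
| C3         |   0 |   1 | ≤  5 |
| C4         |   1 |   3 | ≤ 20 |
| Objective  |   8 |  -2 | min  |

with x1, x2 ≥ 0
The point (0, 5) satisfies every constraint, so the LP is feasible; the constraints give x1 ≤ 13 and x2 ≤ 5, which with x1, x2 ≥ 0 keep the feasible region inside a bounded box. A feasible, bounded LP attains a finite optimum at a vertex.

Feasible with finite optimum z* = -10 at (0, 5).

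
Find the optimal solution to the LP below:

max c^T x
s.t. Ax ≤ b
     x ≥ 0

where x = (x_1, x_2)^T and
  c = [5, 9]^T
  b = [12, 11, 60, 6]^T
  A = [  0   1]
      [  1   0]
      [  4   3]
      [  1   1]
Each vertex is the intersection of two constraint boundaries that also satisfies all remaining constraints:
  x_1 = 0 and x_2 = 0 → (0, 0)
  x_1 + x_2 = 6 and x_2 = 0 → (6, 0)
  x_1 + x_2 = 6 and x_1 = 0 → (0, 6)

Evaluating z = 5x_1 + 9x_2 at each vertex:
  (0, 0): z = 0
  (6, 0): z = 30
  (0, 6): z = 54

The maximum is at (0, 6) with z = 54.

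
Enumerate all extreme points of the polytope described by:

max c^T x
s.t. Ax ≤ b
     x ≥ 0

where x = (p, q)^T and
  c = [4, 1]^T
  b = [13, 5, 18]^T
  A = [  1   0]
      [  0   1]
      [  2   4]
Each vertex is the intersection of two constraint boundaries that also satisfies all remaining constraints:
  p = 0 and q = 0 → (0, 0)
  2p + 4q = 18 and q = 0 → (9, 0)
  2p + 4q = 18 and p = 0 → (0, 4.5)

Vertices: (0, 0), (9, 0), (0, 4.5)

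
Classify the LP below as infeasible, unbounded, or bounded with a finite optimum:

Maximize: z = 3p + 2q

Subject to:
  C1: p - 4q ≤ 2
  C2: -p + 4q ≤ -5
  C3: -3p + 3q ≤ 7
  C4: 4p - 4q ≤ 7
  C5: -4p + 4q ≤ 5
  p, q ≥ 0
C1 requires p - 4q ≤ 2, while C2 (-p + 4q ≤ -5) is equivalent to p - 4q ≥ 5. Together they would need 5 ≤ p - 4q ≤ 2, which is impossible since 5 > 2. No point satisfies all constraints.

Infeasible — the constraint set is empty.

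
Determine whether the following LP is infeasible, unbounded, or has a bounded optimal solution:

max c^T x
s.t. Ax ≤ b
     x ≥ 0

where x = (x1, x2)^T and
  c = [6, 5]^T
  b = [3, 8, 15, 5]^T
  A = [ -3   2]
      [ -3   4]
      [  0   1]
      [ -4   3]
Feasible point: (0, 0) satisfies every constraint, so the LP is feasible.
Direction d = (1, 0): for each constraint row a, a·d ≤ 0 —
  (-3)(1) + (2)(0) = -3 ≤ 0
  (-3)(1) + (4)(0) = -3 ≤ 0
  (0)(1) + (1)(0) = 0 ≤ 0
  (-4)(1) + (3)(0) = -4 ≤ 0
and d ≥ 0, so (0, 0) + t·d stays feasible for every t ≥ 0. Along this ray z = 6x1 + 5x2 changes by 6 per unit t, so z → +∞.

Unbounded — the objective can increase without bound over the feasible region.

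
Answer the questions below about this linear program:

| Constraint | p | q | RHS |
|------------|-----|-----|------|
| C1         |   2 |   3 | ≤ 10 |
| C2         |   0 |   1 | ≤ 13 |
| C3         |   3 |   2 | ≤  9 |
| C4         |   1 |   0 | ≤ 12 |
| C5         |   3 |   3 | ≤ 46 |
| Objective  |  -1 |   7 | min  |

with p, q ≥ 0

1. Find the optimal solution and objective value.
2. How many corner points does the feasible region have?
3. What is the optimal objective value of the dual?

1. p = 3, q = 0, z = -3
2. 4
3. -3 (by strong duality, equal to the primal optimum)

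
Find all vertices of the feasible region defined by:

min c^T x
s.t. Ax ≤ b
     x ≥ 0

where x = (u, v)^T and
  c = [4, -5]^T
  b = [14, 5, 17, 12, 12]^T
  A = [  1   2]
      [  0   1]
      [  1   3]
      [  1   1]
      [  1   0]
Each vertex is the intersection of two constraint boundaries that also satisfies all remaining constraints:
  u = 0 and v = 0 → (0, 0)
  u + v = 12 and u = 12 → (12, 0)
  u + 2v = 14 and u + v = 12 → (10, 2)
  u + 2v = 14 and u + 3v = 17 → (8, 3)
  v = 5 and u + 3v = 17 → (2, 5)
  v = 5 and u = 0 → (0, 5)

Vertices: (0, 0), (12, 0), (10, 2), (8, 3), (2, 5), (0, 5)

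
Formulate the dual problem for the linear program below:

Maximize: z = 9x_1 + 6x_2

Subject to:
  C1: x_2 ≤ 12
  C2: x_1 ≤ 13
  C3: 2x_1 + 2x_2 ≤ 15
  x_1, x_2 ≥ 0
Minimize: z = 12y1 + 13y2 + 15y3

Subject to:
  C1: -y2 - 2y3 ≤ -9
  C2: -y1 - 2y3 ≤ -6
  y1, y2, y3 ≥ 0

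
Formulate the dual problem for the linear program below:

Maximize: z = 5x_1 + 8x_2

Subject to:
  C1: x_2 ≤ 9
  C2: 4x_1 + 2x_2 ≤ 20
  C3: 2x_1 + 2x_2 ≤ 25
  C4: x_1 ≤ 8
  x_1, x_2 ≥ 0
Minimize: z = 9y1 + 20y2 + 25y3 + 8y4

Subject to:
  C1: -4y2 - 2y3 - y4 ≤ -5
  C2: -y1 - 2y2 - 2y3 ≤ -8
  y1, y2, y3, y4 ≥ 0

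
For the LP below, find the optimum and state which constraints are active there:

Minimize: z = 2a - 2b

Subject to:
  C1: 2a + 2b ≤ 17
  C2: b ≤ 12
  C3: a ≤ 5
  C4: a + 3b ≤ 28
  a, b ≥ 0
Optimal: a = 0, b = 8.5
Binding: C1, a ≥ 0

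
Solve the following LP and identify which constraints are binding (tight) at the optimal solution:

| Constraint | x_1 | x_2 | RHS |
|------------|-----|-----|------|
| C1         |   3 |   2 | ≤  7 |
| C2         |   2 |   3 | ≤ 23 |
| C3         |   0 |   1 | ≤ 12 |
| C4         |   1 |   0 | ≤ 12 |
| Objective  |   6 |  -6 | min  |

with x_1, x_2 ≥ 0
Optimal: x_1 = 0, x_2 = 3.5
Slack at optimum:
  C1: slack = 0 (binding)
  C2: slack = 12.5
  C3: slack = 8.5
  C4: slack = 12
  x_1 ≥ 0: x_1 = 0 (binding)
  x_2 ≥ 0: x_2 = 3.5
Binding constraints: C1, x_1 ≥ 0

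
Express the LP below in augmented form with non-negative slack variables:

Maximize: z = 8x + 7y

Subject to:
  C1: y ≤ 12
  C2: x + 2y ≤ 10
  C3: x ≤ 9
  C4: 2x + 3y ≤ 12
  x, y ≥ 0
max z = 8x + 7y

s.t.
  y + s1 = 12
  x + 2y + s2 = 10
  x + s3 = 9
  2x + 3y + s4 = 12
  x, y, s1, s2, s3, s4 ≥ 0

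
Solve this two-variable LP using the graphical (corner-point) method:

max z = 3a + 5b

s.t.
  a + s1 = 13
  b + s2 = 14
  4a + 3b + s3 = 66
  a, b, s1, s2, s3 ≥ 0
a = 6, b = 14, z = 88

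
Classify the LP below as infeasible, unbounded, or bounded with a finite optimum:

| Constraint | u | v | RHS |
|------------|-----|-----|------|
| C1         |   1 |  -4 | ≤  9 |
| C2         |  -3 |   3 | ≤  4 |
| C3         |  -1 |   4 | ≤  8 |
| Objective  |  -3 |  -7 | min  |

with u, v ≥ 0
Feasible point: (0, 0) satisfies every constraint, so the LP is feasible.
Direction d = (4, 1): for each constraint row a, a·d ≤ 0 —
  (1)(4) + (-4)(1) = 0 ≤ 0
  (-3)(4) + (3)(1) = -9 ≤ 0
  (-1)(4) + (4)(1) = 0 ≤ 0
and d ≥ 0, so (0, 0) + t·d stays feasible for every t ≥ 0. Along this ray z = -3u - 7v changes by -19 per unit t, so z → −∞.

Unbounded: there is a feasible ray along which z → −∞.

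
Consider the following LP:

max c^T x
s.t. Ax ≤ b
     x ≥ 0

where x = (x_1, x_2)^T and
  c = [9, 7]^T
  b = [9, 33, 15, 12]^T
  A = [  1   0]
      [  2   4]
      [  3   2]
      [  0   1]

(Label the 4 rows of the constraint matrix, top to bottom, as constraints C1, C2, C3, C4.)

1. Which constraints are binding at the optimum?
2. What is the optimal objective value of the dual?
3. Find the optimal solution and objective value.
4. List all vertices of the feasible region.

1. C3, x_1 ≥ 0
2. 52.5 (by strong duality, equal to the primal optimum)
3. x_1 = 0, x_2 = 7.5, z = 52.5
4. (0, 0), (5, 0), (0, 7.5)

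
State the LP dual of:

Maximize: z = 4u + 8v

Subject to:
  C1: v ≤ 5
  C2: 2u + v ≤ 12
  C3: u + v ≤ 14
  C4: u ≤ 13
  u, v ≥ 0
Minimize: z = 5y1 + 12y2 + 14y3 + 13y4

Subject to:
  C1: -2y2 - y3 - y4 ≤ -4
  C2: -y1 - y2 - y3 ≤ -8
  y1, y2, y3, y4 ≥ 0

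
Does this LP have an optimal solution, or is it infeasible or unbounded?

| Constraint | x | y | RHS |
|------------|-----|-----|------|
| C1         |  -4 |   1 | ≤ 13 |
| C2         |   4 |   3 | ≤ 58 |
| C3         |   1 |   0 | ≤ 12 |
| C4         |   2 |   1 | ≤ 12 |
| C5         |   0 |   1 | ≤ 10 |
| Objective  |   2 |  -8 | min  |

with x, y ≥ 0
The point (0, 10) satisfies every constraint, so the LP is feasible; the constraints give x ≤ 12 and y ≤ 10, which with x, y ≥ 0 keep the feasible region inside a bounded box. A feasible, bounded LP attains a finite optimum at a vertex.

Evaluating z = 2x - 8y at each vertex:
  (0, 0): z = 0
  (6, 0): z = 12
  (1, 10): z = -78
  (0, 10): z = -80

Feasible with finite optimum z* = -80 at (0, 10).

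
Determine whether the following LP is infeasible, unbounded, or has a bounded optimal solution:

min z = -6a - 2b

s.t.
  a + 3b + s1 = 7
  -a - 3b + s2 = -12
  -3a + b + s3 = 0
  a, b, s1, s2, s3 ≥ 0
The row a + 3b + s1 = 7 with s1 ≥ 0 requires a + 3b ≤ 7, while the row -a - 3b + s2 = -12 with s2 ≥ 0 is equivalent to a + 3b ≥ 12. Together they would need 12 ≤ a + 3b ≤ 7, which is impossible since 12 > 7. No point satisfies all constraints.

The feasible region is empty; the LP is infeasible.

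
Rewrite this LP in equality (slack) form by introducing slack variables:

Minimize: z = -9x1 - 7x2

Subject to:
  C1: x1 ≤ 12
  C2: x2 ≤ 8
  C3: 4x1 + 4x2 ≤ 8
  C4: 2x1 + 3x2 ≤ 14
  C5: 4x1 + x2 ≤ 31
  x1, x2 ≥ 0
min z = -9x1 - 7x2

s.t.
  x1 + s1 = 12
  x2 + s2 = 8
  4x1 + 4x2 + s3 = 8
  2x1 + 3x2 + s4 = 14
  4x1 + x2 + s5 = 31
  x1, x2, s1, s2, s3, s4, s5 ≥ 0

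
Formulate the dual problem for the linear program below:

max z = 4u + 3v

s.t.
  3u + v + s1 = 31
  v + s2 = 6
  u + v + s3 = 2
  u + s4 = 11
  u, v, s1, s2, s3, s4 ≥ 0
Minimize: z = 31y1 + 6y2 + 2y3 + 11y4

Subject to:
  C1: -3y1 - y3 - y4 ≤ -4
  C2: -y1 - y2 - y3 ≤ -3
  y1, y2, y3, y4 ≥ 0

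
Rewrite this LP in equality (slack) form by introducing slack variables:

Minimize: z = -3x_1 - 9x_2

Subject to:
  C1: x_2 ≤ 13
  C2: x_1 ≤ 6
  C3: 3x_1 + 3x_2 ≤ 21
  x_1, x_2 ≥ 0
min z = -3x_1 - 9x_2

s.t.
  x_2 + s1 = 13
  x_1 + s2 = 6
  3x_1 + 3x_2 + s3 = 21
  x_1, x_2, s1, s2, s3 ≥ 0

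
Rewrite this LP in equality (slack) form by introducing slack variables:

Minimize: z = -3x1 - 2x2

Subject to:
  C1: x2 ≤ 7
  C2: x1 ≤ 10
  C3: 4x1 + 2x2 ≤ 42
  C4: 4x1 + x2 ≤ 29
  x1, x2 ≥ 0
min z = -3x1 - 2x2

s.t.
  x2 + s1 = 7
  x1 + s2 = 10
  4x1 + 2x2 + s3 = 42
  4x1 + x2 + s4 = 29
  x1, x2, s1, s2, s3, s4 ≥ 0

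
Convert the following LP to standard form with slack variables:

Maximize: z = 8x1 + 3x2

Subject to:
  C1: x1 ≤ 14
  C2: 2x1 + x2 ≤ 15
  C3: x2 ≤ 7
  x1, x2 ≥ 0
max z = 8x1 + 3x2

s.t.
  x1 + s1 = 14
  2x1 + x2 + s2 = 15
  x2 + s3 = 7
  x1, x2, s1, s2, s3 ≥ 0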